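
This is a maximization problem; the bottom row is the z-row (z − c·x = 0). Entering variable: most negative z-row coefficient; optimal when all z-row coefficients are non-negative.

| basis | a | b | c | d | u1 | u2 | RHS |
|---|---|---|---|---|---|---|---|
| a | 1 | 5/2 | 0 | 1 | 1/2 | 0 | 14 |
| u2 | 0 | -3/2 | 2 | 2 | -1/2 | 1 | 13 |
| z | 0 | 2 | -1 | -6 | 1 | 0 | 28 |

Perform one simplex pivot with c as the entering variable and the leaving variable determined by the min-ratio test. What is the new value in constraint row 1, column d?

1

Ratio test on column c — row 1: entry 0 ≤ 0; row 2: 13/2 = 13/2. Minimum is 13/2 at row 2 (u2 leaves); pivot element 2.
Divide row 2 by 2; eliminate column c from the other rows.
Row 1 update in column d: 1 − 0·1 = 1.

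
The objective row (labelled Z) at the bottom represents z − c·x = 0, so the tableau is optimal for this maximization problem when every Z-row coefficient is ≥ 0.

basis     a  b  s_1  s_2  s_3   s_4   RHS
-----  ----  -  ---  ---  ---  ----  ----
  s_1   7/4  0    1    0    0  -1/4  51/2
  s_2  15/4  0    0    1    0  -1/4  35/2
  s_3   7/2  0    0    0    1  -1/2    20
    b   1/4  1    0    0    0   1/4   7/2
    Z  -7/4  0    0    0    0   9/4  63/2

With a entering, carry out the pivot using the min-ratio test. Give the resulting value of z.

Ratio test on column a — row 1: (51/2)/(7/4) = 102/7; row 2: (35/2)/(15/4) = 14/3; row 3: 20/(7/2) = 40/7; row 4: (7/2)/(1/4) = 14. Minimum is 14/3 at row 2 (s_2 leaves); pivot element 15/4.
Pivot on row 2; the Z-row RHS becomes 63/2 − (-7/4)·(14/3) = 119/3.

119/3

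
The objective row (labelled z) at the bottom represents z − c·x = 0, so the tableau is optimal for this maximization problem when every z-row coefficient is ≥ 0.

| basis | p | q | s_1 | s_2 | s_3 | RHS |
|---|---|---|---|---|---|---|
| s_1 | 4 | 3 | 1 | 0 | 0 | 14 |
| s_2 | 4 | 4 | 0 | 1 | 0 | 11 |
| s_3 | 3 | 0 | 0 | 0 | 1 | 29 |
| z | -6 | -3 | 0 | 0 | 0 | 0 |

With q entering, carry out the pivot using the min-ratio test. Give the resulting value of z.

Ratio test on column q — row 1: 14/3 = 14/3; row 2: 11/4 = 11/4; row 3: entry 0 ≤ 0. Minimum is 11/4 at row 2 (s_2 leaves); pivot element 4.
Pivot on row 2; the z-row RHS becomes 0 − (-3)·(11/4) = 33/4.

33/4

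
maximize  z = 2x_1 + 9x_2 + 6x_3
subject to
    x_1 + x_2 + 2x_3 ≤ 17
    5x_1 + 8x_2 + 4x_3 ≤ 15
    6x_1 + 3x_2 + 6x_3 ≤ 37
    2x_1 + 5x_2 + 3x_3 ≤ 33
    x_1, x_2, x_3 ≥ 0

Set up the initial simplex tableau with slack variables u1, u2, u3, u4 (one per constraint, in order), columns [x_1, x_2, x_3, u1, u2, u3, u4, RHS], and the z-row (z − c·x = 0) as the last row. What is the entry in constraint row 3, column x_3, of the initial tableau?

6

Constraint 3 has coefficient 6 on x_3.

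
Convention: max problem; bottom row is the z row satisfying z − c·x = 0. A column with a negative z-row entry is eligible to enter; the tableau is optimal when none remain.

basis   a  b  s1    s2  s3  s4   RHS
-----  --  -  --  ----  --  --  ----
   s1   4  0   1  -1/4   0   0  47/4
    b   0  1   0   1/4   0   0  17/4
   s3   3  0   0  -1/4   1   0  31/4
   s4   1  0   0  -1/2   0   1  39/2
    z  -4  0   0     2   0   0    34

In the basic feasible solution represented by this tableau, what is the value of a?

a is not in the basis, so in the current basic feasible solution a = 0.

0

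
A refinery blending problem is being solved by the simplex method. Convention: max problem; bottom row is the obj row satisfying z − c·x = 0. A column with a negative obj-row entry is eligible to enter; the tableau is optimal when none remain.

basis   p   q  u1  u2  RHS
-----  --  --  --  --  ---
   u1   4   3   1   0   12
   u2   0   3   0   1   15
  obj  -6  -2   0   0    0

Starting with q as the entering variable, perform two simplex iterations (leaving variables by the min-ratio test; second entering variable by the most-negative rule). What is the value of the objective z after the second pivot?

Ratio test on column q — row 1: 12/3 = 4; row 2: 15/3 = 5. Minimum is 4 at row 1 (u1 leaves); pivot element 3.
Pivot on row 1; the obj-row RHS becomes 0 − (-2)·4 = 8.
Next entering variable (most negative obj-row entry -10/3): p.
Ratio test on column p — row 1: 4/(4/3) = 3; row 2: entry -4 ≤ 0. Minimum is 3 at row 1 (q leaves); pivot element 4/3.
After the second pivot the obj-row RHS is 8 − (-10/3)·3 = 18.

18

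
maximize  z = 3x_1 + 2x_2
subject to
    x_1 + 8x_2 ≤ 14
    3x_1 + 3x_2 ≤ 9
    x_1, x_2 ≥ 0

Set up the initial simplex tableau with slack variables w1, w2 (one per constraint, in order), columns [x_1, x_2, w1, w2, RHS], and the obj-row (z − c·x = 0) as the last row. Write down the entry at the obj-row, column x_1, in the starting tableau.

-3

The obj-row carries the negated objective coefficients: the x_1 entry is -3.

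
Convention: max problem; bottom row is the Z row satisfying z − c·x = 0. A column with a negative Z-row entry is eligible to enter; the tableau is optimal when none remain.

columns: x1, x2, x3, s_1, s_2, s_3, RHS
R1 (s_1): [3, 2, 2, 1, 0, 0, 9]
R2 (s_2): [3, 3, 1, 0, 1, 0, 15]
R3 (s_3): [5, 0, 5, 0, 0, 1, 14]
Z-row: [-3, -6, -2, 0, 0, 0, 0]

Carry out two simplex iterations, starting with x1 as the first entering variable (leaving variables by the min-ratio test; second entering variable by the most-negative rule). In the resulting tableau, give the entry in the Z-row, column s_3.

Ratio test on column x1 — row 1: 9/3 = 3; row 2: 15/3 = 5; row 3: 14/5 = 14/5. Minimum is 14/5 at row 3 (s_3 leaves); pivot element 5.
Divide row 3 by 5; eliminate column x1 from the other rows.
Second iteration: most negative Z-row entry is -6 in column x2, so x2 enters.
Ratio test on column x2 — row 1: (3/5)/2 = 3/10; row 2: (33/5)/3 = 11/5; row 3: entry 0 ≤ 0. Minimum is 3/10 at row 1 (s_1 leaves); pivot element 2.
Divide row 1 by 2; eliminate column x2 from the other rows.
After both pivots, the entry at the Z-row, column s_3 is -6/5.

-6/5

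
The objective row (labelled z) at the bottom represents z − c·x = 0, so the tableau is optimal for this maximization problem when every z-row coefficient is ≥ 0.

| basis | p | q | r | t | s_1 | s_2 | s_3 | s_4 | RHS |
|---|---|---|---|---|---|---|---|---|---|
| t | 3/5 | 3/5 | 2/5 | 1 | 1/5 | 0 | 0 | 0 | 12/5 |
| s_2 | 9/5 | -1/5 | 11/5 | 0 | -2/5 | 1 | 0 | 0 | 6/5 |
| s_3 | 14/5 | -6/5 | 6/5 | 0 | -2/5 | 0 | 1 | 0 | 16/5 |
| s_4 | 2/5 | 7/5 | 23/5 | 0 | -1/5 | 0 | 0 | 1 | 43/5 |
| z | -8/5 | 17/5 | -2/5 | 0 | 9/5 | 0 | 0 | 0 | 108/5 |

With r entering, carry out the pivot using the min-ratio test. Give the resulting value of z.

Ratio test on column r — row 1: (12/5)/(2/5) = 6; row 2: (6/5)/(11/5) = 6/11; row 3: (16/5)/(6/5) = 8/3; row 4: (43/5)/(23/5) = 43/23. Minimum is 6/11 at row 2 (s_2 leaves); pivot element 11/5.
Pivot on row 2; the z-row RHS becomes 108/5 − (-2/5)·(6/11) = 240/11.

240/11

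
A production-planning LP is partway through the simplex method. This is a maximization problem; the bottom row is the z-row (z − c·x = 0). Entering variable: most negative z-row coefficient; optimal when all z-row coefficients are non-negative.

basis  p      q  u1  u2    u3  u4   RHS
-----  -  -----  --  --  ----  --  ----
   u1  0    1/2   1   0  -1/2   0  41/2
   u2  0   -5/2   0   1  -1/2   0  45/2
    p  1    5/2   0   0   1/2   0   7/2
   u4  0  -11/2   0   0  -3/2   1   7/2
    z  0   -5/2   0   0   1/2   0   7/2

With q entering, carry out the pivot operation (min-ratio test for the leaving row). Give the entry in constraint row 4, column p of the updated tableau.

11/5

Ratio test on column q — row 1: (41/2)/(1/2) = 41; row 2: entry -5/2 ≤ 0; row 3: (7/2)/(5/2) = 7/5; row 4: entry -11/2 ≤ 0. Minimum is 7/5 at row 3 (p leaves); pivot element 5/2.
Divide row 3 by 5/2; eliminate column q from the other rows.
Row 4 update in column p: 0 − (-11/2)·(2/5) = 11/5.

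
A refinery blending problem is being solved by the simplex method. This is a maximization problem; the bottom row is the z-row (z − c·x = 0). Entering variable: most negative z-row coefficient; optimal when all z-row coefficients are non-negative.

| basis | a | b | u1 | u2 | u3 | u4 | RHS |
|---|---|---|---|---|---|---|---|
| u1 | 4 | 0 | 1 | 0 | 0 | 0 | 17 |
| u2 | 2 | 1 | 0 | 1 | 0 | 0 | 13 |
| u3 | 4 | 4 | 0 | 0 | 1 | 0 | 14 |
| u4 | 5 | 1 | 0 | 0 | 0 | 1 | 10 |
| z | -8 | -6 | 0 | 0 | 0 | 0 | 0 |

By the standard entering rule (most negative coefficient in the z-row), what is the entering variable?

a

Negative z-row entries: a: -8, b: -6.
The most negative is -8 in column a, so a enters.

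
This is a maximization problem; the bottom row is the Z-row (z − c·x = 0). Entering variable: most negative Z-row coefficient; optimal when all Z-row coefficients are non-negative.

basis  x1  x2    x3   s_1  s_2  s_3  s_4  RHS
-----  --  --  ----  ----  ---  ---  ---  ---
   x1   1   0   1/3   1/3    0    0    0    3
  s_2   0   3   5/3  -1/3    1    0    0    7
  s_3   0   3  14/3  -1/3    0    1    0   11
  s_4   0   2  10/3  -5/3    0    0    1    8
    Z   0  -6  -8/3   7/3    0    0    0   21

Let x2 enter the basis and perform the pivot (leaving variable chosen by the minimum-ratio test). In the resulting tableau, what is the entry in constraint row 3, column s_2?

-1

Ratio test on column x2 — row 1: entry 0 ≤ 0; row 2: 7/3 = 7/3; row 3: 11/3 = 11/3; row 4: 8/2 = 4. Minimum is 7/3 at row 2 (s_2 leaves); pivot element 3.
Divide row 2 by 3; eliminate column x2 from the other rows.
Row 3 update in column s_2: 0 − 3·(1/3) = -1.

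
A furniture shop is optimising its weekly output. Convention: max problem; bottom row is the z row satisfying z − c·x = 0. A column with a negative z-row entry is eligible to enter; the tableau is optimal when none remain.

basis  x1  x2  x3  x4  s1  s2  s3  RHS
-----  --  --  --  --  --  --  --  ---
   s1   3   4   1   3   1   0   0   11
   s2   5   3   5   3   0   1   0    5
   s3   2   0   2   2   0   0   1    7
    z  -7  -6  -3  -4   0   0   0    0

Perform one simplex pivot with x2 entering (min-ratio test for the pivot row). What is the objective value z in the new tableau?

10

Ratio test on column x2 — row 1: 11/4 = 11/4; row 2: 5/3 = 5/3; row 3: entry 0 ≤ 0. Minimum is 5/3 at row 2 (s2 leaves); pivot element 3.
Pivot on row 2; the z-row RHS becomes 0 − (-6)·(5/3) = 10.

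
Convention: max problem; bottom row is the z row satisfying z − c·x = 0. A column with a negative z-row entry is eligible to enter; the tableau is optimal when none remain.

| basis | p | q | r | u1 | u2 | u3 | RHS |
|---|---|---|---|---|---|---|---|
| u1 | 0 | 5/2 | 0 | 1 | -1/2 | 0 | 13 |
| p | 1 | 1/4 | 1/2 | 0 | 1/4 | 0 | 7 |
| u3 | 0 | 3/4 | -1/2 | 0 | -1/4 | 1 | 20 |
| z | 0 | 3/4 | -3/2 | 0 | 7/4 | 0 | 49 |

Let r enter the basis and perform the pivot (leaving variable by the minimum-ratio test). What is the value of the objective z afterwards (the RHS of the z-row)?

70

Ratio test on column r — row 1: entry 0 ≤ 0; row 2: 7/(1/2) = 14; row 3: entry -1/2 ≤ 0. Minimum is 14 at row 2 (p leaves); pivot element 1/2.
Pivot on row 2; the z-row RHS becomes 49 − (-3/2)·14 = 70.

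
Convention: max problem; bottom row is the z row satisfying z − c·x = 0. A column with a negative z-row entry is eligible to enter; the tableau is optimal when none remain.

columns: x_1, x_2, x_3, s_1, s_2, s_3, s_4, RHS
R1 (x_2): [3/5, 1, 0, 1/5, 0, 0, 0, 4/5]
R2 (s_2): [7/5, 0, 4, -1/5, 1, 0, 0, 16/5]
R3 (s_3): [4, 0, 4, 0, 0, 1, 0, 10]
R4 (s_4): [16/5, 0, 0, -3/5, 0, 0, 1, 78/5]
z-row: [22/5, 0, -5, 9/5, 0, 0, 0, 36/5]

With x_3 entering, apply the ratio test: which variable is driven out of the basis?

s_2

Column x_3 entries and ratios — x_2: 0 ≤ 0, skip; s_2: (16/5)/4 = 4/5; s_3: 10/4 = 5/2; s_4: 0 ≤ 0, skip.
Smallest ratio is 4/5 in the row of s_2, so s_2 leaves.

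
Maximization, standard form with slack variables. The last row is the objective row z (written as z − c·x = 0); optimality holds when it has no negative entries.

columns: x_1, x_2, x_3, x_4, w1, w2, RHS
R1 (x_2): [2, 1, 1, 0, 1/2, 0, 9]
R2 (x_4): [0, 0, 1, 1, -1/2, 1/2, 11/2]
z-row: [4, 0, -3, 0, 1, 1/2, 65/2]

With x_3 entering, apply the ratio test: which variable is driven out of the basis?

Column x_3 entries and ratios — x_2: 9/1 = 9; x_4: (11/2)/1 = 11/2.
Smallest ratio is 11/2 in the row of x_4, so x_4 leaves.

x_4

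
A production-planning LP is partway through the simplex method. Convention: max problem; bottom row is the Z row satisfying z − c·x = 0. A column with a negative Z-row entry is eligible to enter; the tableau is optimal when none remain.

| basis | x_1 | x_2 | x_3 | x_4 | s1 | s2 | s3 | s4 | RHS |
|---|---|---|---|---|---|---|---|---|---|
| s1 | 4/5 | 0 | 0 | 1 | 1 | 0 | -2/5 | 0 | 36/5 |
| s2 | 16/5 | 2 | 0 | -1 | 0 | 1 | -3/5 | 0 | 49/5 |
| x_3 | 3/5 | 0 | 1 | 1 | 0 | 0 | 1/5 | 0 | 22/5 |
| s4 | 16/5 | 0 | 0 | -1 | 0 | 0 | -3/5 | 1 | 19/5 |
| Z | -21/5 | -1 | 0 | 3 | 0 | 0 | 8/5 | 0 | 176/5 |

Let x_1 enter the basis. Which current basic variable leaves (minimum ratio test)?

s4

Column x_1 entries and ratios — s1: (36/5)/(4/5) = 9; s2: (49/5)/(16/5) = 49/16; x_3: (22/5)/(3/5) = 22/3; s4: (19/5)/(16/5) = 19/16.
Smallest ratio is 19/16 in the row of s4, so s4 leaves.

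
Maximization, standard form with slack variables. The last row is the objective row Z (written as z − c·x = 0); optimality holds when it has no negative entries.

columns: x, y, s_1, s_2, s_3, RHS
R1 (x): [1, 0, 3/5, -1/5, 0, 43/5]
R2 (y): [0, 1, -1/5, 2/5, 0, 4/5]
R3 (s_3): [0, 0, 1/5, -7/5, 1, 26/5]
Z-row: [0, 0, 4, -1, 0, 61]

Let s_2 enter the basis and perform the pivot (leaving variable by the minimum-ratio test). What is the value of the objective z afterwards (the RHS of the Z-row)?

63

Ratio test on column s_2 — row 1: entry -1/5 ≤ 0; row 2: (4/5)/(2/5) = 2; row 3: entry -7/5 ≤ 0. Minimum is 2 at row 2 (y leaves); pivot element 2/5.
Pivot on row 2; the Z-row RHS becomes 61 − (-1)·2 = 63.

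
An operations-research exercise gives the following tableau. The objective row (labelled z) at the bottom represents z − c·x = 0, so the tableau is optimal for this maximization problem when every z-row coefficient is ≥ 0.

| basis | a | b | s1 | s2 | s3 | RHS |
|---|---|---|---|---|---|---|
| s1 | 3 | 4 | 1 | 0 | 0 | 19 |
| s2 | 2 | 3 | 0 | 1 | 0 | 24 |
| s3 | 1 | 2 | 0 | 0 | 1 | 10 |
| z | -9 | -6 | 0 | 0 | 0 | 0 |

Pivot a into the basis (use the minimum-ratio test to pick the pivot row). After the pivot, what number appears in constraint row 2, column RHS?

34/3

Ratio test on column a — row 1: 19/3 = 19/3; row 2: 24/2 = 12; row 3: 10/1 = 10. Minimum is 19/3 at row 1 (s1 leaves); pivot element 3.
Divide row 1 by 3; eliminate column a from the other rows.
Row 2 update in column RHS: 24 − 2·(19/3) = 34/3.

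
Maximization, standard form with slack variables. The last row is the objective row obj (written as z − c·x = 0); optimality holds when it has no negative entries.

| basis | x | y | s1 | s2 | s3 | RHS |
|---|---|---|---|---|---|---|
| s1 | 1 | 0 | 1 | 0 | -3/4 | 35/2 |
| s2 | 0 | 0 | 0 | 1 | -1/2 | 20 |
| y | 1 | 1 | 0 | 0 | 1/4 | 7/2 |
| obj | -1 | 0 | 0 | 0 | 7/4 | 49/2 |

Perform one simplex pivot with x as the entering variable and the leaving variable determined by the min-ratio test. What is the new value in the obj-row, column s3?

Ratio test on column x — row 1: (35/2)/1 = 35/2; row 2: entry 0 ≤ 0; row 3: (7/2)/1 = 7/2. Minimum is 7/2 at row 3 (y leaves); pivot element 1.
Divide row 3 by 1; eliminate column x from the other rows.
obj-row update in column s3: 7/4 − (-1)·(1/4) = 2.

2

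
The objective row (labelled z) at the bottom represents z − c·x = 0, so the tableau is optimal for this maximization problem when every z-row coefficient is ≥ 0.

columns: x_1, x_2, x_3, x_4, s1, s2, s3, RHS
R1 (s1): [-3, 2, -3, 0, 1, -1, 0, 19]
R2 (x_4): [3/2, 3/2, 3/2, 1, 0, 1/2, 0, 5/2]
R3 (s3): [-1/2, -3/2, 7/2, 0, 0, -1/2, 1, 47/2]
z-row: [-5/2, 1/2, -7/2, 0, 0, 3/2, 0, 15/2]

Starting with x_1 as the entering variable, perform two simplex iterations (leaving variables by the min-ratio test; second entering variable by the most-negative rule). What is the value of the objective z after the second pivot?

Ratio test on column x_1 — row 1: entry -3 ≤ 0; row 2: (5/2)/(3/2) = 5/3; row 3: entry -1/2 ≤ 0. Minimum is 5/3 at row 2 (x_4 leaves); pivot element 3/2.
Pivot on row 2; the z-row RHS becomes 15/2 − (-5/2)·(5/3) = 35/3.
Next entering variable (most negative z-row entry -1): x_3.
Ratio test on column x_3 — row 1: entry 0 ≤ 0; row 2: (5/3)/1 = 5/3; row 3: (73/3)/4 = 73/12. Minimum is 5/3 at row 2 (x_1 leaves); pivot element 1.
After the second pivot the z-row RHS is 35/3 − (-1)·(5/3) = 40/3.

40/3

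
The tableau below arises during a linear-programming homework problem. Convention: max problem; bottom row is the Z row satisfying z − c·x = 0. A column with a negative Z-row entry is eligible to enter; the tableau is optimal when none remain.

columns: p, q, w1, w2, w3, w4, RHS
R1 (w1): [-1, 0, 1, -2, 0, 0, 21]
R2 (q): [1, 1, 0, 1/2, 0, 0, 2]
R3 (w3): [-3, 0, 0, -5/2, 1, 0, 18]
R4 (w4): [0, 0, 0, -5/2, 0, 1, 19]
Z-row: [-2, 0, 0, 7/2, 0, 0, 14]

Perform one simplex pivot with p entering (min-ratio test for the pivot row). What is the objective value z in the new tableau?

18

Ratio test on column p — row 1: entry -1 ≤ 0; row 2: 2/1 = 2; row 3: entry -3 ≤ 0; row 4: entry 0 ≤ 0. Minimum is 2 at row 2 (q leaves); pivot element 1.
Pivot on row 2; the Z-row RHS becomes 14 − (-2)·2 = 18.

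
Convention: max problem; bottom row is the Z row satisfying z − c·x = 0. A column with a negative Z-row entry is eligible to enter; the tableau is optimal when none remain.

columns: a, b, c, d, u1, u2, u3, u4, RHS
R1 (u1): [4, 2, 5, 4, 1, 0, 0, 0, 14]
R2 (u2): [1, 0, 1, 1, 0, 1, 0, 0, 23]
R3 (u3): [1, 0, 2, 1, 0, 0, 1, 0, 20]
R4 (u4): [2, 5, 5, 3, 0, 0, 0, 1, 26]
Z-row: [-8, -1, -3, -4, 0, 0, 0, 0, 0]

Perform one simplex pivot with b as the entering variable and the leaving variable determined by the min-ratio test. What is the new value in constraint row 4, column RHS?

Ratio test on column b — row 1: 14/2 = 7; row 2: entry 0 ≤ 0; row 3: entry 0 ≤ 0; row 4: 26/5 = 26/5. Minimum is 26/5 at row 4 (u4 leaves); pivot element 5.
Divide row 4 by 5; eliminate column b from the other rows.
In the new row 4, the RHS entry is the old entry divided by the pivot: 26/5 = 26/5.

26/5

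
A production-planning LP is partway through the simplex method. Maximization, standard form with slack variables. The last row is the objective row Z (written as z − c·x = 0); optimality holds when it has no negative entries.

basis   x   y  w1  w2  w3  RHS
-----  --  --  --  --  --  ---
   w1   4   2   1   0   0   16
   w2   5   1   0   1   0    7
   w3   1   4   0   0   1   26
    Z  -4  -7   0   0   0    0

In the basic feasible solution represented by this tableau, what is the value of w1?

w1 is basic (row 1); its value is the RHS of that row, 16.

16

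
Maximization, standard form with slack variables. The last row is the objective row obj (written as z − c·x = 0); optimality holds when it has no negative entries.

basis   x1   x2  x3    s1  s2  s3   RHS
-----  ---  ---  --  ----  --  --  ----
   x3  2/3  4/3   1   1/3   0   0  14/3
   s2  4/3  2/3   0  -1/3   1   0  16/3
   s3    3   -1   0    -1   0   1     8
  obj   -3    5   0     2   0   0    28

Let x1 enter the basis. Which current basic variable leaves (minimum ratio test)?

Column x1 entries and ratios — x3: (14/3)/(2/3) = 7; s2: (16/3)/(4/3) = 4; s3: 8/3 = 8/3.
Smallest ratio is 8/3 in the row of s3, so s3 leaves.

s3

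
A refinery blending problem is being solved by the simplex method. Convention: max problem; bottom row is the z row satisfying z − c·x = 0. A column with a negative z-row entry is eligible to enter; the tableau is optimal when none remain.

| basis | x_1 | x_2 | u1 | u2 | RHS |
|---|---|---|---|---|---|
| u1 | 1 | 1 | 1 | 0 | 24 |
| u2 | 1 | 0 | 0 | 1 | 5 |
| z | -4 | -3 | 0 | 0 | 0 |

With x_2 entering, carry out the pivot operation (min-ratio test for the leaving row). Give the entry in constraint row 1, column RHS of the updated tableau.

24

Ratio test on column x_2 — row 1: 24/1 = 24; row 2: entry 0 ≤ 0. Minimum is 24 at row 1 (u1 leaves); pivot element 1.
Divide row 1 by 1; eliminate column x_2 from the other rows.
In the new row 1, the RHS entry is the old entry divided by the pivot: 24/1 = 24.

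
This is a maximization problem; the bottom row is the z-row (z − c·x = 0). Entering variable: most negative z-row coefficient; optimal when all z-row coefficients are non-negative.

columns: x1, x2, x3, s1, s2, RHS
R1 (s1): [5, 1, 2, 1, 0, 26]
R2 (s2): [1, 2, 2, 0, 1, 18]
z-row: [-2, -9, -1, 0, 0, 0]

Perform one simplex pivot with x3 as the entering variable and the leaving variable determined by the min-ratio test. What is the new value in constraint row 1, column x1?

4

Ratio test on column x3 — row 1: 26/2 = 13; row 2: 18/2 = 9. Minimum is 9 at row 2 (s2 leaves); pivot element 2.
Divide row 2 by 2; eliminate column x3 from the other rows.
Row 1 update in column x1: 5 − 2·(1/2) = 4.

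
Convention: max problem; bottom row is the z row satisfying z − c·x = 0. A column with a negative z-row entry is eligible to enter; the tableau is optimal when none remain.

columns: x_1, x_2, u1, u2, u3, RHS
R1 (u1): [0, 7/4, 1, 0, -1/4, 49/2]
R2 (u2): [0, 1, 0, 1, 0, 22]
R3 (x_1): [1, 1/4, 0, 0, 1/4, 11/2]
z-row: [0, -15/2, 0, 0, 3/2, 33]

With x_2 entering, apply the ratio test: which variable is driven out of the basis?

u1

Column x_2 entries and ratios — u1: (49/2)/(7/4) = 14; u2: 22/1 = 22; x_1: (11/2)/(1/4) = 22.
Smallest ratio is 14 in the row of u1, so u1 leaves.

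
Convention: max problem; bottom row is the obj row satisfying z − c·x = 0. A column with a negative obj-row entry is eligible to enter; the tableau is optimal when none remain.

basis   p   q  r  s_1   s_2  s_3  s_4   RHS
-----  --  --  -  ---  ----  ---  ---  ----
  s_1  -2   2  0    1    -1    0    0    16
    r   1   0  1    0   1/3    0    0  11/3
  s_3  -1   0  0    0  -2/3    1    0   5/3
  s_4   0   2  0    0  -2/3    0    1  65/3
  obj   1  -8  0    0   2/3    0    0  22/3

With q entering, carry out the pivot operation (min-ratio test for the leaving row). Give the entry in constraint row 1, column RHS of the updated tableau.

8

Ratio test on column q — row 1: 16/2 = 8; row 2: entry 0 ≤ 0; row 3: entry 0 ≤ 0; row 4: (65/3)/2 = 65/6. Minimum is 8 at row 1 (s_1 leaves); pivot element 2.
Divide row 1 by 2; eliminate column q from the other rows.
In the new row 1, the RHS entry is the old entry divided by the pivot: 16/2 = 8.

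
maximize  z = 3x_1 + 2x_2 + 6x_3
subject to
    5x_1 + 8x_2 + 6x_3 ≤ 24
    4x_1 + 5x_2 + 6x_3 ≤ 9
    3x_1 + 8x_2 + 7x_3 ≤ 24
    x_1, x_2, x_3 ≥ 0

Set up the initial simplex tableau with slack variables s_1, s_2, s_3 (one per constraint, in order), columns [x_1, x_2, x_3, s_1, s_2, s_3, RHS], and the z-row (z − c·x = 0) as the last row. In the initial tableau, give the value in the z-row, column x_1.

-3

The z-row carries the negated objective coefficients: the x_1 entry is -3.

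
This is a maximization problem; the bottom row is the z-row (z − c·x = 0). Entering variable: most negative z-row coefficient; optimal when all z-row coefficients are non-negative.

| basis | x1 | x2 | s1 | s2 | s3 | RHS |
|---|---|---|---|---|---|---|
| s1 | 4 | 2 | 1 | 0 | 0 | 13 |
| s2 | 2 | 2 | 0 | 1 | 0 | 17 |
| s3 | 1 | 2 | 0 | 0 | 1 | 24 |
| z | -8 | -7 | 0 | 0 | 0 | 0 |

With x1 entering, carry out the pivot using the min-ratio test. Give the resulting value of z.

26

Ratio test on column x1 — row 1: 13/4 = 13/4; row 2: 17/2 = 17/2; row 3: 24/1 = 24. Minimum is 13/4 at row 1 (s1 leaves); pivot element 4.
Pivot on row 1; the z-row RHS becomes 0 − (-8)·(13/4) = 26.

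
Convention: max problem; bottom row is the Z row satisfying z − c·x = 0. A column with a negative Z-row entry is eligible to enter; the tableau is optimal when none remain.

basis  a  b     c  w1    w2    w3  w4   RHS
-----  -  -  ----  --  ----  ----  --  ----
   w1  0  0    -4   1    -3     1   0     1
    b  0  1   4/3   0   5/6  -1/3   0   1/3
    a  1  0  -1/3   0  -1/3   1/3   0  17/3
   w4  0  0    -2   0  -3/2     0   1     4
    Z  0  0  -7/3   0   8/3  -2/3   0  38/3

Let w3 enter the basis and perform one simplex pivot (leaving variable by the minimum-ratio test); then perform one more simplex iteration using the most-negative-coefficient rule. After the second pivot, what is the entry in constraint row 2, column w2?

Ratio test on column w3 — row 1: 1/1 = 1; row 2: entry -1/3 ≤ 0; row 3: (17/3)/(1/3) = 17; row 4: entry 0 ≤ 0. Minimum is 1 at row 1 (w1 leaves); pivot element 1.
Divide row 1 by 1; eliminate column w3 from the other rows.
Second iteration: most negative Z-row entry is -5 in column c, so c enters.
Ratio test on column c — row 1: entry -4 ≤ 0; row 2: entry 0 ≤ 0; row 3: (16/3)/1 = 16/3; row 4: entry -2 ≤ 0. Minimum is 16/3 at row 3 (a leaves); pivot element 1.
Divide row 3 by 1; eliminate column c from the other rows.
After both pivots, the entry at constraint row 2, column w2 is -1/6.

-1/6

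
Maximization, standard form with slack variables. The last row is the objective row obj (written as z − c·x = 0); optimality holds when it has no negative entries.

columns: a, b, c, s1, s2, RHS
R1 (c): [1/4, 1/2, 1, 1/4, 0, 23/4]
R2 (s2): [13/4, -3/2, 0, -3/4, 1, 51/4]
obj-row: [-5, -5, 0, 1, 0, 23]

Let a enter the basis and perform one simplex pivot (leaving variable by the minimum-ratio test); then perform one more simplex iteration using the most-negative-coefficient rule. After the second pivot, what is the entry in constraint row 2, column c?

Ratio test on column a — row 1: (23/4)/(1/4) = 23; row 2: (51/4)/(13/4) = 51/13. Minimum is 51/13 at row 2 (s2 leaves); pivot element 13/4.
Divide row 2 by 13/4; eliminate column a from the other rows.
Second iteration: most negative obj-row entry is -95/13 in column b, so b enters.
Ratio test on column b — row 1: (62/13)/(8/13) = 31/4; row 2: entry -6/13 ≤ 0. Minimum is 31/4 at row 1 (c leaves); pivot element 8/13.
Divide row 1 by 8/13; eliminate column b from the other rows.
After both pivots, the entry at constraint row 2, column c is 3/4.

3/4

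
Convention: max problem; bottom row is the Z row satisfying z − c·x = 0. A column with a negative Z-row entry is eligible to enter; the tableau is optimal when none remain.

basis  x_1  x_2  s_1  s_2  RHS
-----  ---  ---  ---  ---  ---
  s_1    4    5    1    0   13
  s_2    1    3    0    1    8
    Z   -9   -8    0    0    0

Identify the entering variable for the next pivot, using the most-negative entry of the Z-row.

Negative Z-row entries: x_1: -9, x_2: -8.
The most negative is -9 in column x_1, so x_1 enters.

x_1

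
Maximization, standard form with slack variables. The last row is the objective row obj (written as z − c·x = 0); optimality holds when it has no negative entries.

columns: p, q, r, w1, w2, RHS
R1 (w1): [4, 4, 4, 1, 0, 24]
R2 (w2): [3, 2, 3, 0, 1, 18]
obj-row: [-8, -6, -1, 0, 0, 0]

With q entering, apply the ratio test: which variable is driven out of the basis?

w1

Column q entries and ratios — w1: 24/4 = 6; w2: 18/2 = 9.
Smallest ratio is 6 in the row of w1, so w1 leaves.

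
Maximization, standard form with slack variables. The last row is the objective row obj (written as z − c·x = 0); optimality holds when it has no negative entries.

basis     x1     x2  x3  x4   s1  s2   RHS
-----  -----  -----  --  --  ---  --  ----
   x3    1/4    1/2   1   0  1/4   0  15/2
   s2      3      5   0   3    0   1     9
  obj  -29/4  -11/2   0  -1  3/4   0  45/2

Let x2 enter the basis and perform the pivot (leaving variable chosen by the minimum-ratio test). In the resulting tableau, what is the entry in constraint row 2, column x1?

3/5

Ratio test on column x2 — row 1: (15/2)/(1/2) = 15; row 2: 9/5 = 9/5. Minimum is 9/5 at row 2 (s2 leaves); pivot element 5.
Divide row 2 by 5; eliminate column x2 from the other rows.
In the new row 2, the x1 entry is the old entry divided by the pivot: 3/5 = 3/5.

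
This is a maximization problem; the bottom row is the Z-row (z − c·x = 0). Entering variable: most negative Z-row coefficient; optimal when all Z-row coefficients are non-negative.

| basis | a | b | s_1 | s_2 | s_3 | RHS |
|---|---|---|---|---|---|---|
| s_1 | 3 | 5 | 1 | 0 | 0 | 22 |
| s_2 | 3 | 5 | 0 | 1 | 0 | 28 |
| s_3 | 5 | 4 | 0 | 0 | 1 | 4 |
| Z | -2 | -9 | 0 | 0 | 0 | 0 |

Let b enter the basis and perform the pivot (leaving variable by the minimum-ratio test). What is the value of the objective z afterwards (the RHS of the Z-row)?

9

Ratio test on column b — row 1: 22/5 = 22/5; row 2: 28/5 = 28/5; row 3: 4/4 = 1. Minimum is 1 at row 3 (s_3 leaves); pivot element 4.
Pivot on row 3; the Z-row RHS becomes 0 − (-9)·1 = 9.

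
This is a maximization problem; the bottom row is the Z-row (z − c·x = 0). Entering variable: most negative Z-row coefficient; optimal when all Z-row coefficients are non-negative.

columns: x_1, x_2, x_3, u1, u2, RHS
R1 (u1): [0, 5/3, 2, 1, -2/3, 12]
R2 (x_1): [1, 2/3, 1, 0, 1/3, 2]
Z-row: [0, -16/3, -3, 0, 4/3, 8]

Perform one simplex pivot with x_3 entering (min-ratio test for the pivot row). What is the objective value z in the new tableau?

14

Ratio test on column x_3 — row 1: 12/2 = 6; row 2: 2/1 = 2. Minimum is 2 at row 2 (x_1 leaves); pivot element 1.
Pivot on row 2; the Z-row RHS becomes 8 − (-3)·2 = 14.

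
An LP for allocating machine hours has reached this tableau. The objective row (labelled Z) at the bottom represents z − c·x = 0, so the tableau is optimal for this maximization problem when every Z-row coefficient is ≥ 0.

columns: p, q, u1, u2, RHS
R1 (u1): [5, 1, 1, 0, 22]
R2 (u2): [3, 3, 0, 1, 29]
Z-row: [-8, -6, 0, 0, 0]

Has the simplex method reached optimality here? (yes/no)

no

The Z-row has a negative entry -8 in column p, so it is not optimal.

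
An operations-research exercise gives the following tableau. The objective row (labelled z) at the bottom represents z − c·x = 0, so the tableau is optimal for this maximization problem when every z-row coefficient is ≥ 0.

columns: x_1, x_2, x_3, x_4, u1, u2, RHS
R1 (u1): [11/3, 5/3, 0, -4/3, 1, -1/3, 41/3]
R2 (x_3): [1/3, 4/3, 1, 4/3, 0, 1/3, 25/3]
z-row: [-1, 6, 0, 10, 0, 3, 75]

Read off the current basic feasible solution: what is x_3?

25/3

x_3 is basic (row 2); its value is the RHS of that row, 25/3.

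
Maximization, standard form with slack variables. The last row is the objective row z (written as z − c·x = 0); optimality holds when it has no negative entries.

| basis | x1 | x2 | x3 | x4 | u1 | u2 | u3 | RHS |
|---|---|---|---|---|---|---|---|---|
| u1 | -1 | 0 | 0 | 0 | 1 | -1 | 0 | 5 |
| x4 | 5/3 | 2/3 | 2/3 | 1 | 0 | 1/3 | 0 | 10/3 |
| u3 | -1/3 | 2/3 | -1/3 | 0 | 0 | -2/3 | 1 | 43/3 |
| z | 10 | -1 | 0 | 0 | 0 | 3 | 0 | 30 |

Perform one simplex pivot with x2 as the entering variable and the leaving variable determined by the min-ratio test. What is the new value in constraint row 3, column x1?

Ratio test on column x2 — row 1: entry 0 ≤ 0; row 2: (10/3)/(2/3) = 5; row 3: (43/3)/(2/3) = 43/2. Minimum is 5 at row 2 (x4 leaves); pivot element 2/3.
Divide row 2 by 2/3; eliminate column x2 from the other rows.
Row 3 update in column x1: -1/3 − (2/3)·(5/2) = -2.

-2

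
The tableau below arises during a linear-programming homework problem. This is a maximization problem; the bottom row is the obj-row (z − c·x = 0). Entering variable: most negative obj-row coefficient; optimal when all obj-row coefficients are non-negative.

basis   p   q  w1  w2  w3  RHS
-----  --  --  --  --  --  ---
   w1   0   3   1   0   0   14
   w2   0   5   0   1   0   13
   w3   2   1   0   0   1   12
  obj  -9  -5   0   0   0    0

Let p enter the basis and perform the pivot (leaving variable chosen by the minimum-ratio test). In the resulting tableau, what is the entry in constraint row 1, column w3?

0

Ratio test on column p — row 1: entry 0 ≤ 0; row 2: entry 0 ≤ 0; row 3: 12/2 = 6. Minimum is 6 at row 3 (w3 leaves); pivot element 2.
Divide row 3 by 2; eliminate column p from the other rows.
Row 1 update in column w3: 0 − 0·(1/2) = 0.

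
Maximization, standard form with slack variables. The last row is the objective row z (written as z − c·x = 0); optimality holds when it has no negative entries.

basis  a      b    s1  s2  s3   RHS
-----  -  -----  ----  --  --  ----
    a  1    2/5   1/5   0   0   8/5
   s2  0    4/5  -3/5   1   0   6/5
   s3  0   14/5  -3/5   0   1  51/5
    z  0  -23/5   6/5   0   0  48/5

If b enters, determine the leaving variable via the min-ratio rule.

Column b entries and ratios — a: (8/5)/(2/5) = 4; s2: (6/5)/(4/5) = 3/2; s3: (51/5)/(14/5) = 51/14.
Smallest ratio is 3/2 in the row of s2, so s2 leaves.

s2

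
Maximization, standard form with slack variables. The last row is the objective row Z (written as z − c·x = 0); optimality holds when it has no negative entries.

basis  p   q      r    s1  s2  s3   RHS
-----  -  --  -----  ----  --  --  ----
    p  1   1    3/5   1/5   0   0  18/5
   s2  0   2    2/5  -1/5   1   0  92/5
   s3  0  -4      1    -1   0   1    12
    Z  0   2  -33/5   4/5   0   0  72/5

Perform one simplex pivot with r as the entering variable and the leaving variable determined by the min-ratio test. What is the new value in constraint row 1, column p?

Ratio test on column r — row 1: (18/5)/(3/5) = 6; row 2: (92/5)/(2/5) = 46; row 3: 12/1 = 12. Minimum is 6 at row 1 (p leaves); pivot element 3/5.
Divide row 1 by 3/5; eliminate column r from the other rows.
In the new row 1, the p entry is the old entry divided by the pivot: 1/(3/5) = 5/3.

5/3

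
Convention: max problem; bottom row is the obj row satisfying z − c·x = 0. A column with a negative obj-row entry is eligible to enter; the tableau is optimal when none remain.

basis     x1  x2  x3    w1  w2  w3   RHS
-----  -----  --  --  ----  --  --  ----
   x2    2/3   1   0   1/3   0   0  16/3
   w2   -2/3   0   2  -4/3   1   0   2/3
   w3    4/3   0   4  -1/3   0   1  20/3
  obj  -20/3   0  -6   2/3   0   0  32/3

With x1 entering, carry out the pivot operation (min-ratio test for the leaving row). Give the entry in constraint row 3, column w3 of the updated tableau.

Ratio test on column x1 — row 1: (16/3)/(2/3) = 8; row 2: entry -2/3 ≤ 0; row 3: (20/3)/(4/3) = 5. Minimum is 5 at row 3 (w3 leaves); pivot element 4/3.
Divide row 3 by 4/3; eliminate column x1 from the other rows.
In the new row 3, the w3 entry is the old entry divided by the pivot: 1/(4/3) = 3/4.

3/4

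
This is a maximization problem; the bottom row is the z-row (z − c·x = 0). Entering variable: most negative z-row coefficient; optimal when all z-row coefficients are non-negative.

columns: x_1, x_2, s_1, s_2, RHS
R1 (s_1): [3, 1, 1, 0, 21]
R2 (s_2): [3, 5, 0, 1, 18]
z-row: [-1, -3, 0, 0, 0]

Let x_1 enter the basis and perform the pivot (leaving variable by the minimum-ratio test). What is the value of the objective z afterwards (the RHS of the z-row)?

6

Ratio test on column x_1 — row 1: 21/3 = 7; row 2: 18/3 = 6. Minimum is 6 at row 2 (s_2 leaves); pivot element 3.
Pivot on row 2; the z-row RHS becomes 0 − (-1)·6 = 6.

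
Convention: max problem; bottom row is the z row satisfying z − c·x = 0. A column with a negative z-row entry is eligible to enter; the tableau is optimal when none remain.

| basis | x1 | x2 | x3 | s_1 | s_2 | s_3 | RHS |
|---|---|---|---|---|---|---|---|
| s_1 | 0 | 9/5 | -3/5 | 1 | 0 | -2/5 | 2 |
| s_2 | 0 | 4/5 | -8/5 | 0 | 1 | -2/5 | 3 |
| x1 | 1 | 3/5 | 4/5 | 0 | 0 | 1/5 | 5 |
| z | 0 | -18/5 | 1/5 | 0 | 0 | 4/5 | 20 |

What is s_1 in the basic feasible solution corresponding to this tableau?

2

s_1 is basic (row 1); its value is the RHS of that row, 2.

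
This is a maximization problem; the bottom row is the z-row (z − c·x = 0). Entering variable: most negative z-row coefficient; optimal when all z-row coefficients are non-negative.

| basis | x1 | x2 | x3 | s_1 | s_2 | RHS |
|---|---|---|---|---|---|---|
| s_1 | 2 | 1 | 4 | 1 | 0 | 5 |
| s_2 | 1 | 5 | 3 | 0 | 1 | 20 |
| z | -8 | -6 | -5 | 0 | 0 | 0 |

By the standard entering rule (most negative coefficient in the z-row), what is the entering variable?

x1

Negative z-row entries: x1: -8, x2: -6, x3: -5.
The most negative is -8 in column x1, so x1 enters.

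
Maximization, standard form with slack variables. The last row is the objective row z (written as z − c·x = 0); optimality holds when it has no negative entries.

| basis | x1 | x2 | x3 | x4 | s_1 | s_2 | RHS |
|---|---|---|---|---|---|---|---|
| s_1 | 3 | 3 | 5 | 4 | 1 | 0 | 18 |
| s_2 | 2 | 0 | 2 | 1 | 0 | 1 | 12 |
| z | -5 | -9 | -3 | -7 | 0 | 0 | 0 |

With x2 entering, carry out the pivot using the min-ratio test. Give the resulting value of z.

Ratio test on column x2 — row 1: 18/3 = 6; row 2: entry 0 ≤ 0. Minimum is 6 at row 1 (s_1 leaves); pivot element 3.
Pivot on row 1; the z-row RHS becomes 0 − (-9)·6 = 54.

54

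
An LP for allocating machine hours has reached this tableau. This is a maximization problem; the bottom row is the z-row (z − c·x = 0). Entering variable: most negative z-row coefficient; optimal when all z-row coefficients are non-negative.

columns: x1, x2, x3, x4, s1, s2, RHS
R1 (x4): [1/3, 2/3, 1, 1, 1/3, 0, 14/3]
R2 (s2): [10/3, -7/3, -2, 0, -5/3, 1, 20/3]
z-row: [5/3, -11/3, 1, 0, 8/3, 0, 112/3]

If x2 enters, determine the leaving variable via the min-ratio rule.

Column x2 entries and ratios — x4: (14/3)/(2/3) = 7; s2: -7/3 ≤ 0, skip.
Smallest ratio is 7 in the row of x4, so x4 leaves.

x4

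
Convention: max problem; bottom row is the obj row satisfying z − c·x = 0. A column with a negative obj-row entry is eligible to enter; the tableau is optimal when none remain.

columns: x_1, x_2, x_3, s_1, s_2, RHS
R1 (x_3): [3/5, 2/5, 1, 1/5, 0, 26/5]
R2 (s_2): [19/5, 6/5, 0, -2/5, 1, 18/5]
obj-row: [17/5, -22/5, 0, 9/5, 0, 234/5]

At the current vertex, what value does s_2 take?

18/5

s_2 is basic (row 2); its value is the RHS of that row, 18/5.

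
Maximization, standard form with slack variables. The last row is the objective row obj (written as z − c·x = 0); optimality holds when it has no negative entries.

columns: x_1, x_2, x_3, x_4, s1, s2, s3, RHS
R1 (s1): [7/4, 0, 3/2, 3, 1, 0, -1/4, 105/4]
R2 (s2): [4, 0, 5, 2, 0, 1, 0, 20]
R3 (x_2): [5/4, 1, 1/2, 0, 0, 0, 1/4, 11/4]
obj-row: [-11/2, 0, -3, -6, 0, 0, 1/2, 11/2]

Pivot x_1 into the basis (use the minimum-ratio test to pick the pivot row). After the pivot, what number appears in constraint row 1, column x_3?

4/5

Ratio test on column x_1 — row 1: (105/4)/(7/4) = 15; row 2: 20/4 = 5; row 3: (11/4)/(5/4) = 11/5. Minimum is 11/5 at row 3 (x_2 leaves); pivot element 5/4.
Divide row 3 by 5/4; eliminate column x_1 from the other rows.
Row 1 update in column x_3: 3/2 − (7/4)·(2/5) = 4/5.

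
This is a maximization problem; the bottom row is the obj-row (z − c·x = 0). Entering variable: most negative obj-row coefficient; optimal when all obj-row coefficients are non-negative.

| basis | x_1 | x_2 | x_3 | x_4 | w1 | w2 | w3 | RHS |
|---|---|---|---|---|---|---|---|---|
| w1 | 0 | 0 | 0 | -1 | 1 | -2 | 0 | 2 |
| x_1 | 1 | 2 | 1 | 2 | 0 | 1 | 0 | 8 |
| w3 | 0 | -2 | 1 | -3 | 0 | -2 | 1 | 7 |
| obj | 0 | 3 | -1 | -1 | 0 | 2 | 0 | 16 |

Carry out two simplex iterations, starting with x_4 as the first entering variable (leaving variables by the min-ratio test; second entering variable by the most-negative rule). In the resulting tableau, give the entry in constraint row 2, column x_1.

1/5

Ratio test on column x_4 — row 1: entry -1 ≤ 0; row 2: 8/2 = 4; row 3: entry -3 ≤ 0. Minimum is 4 at row 2 (x_1 leaves); pivot element 2.
Divide row 2 by 2; eliminate column x_4 from the other rows.
Second iteration: most negative obj-row entry is -1/2 in column x_3, so x_3 enters.
Ratio test on column x_3 — row 1: 6/(1/2) = 12; row 2: 4/(1/2) = 8; row 3: 19/(5/2) = 38/5. Minimum is 38/5 at row 3 (w3 leaves); pivot element 5/2.
Divide row 3 by 5/2; eliminate column x_3 from the other rows.
After both pivots, the entry at constraint row 2, column x_1 is 1/5.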